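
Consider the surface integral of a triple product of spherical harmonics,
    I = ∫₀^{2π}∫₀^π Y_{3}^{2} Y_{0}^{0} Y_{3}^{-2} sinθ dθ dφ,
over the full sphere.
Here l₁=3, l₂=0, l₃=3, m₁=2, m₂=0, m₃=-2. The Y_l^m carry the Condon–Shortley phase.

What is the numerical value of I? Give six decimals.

0.282095

Checks pass: Σm=0; 6 even; l₃=3∈[3,3].
(2·3+1)(2·0+1)(2·3+1) = 49
Δ: 0! 6! 0! / 7! → 1/7
sum: t=0:+1/36 = 1/36
3j²(3 0 3; 0 0 0) = Δ·Π!·Σ² = 1/7  (sign -1)
sum: t=0:+1/120 = 1/120
3j²(3 0 3; 2 0 -2) = Δ·Π!·Σ² = 1/7  (sign -1)
combine: 4πI² = 49·1/7·1/7 = 1/1
take √, sign +1: I = 0.28209479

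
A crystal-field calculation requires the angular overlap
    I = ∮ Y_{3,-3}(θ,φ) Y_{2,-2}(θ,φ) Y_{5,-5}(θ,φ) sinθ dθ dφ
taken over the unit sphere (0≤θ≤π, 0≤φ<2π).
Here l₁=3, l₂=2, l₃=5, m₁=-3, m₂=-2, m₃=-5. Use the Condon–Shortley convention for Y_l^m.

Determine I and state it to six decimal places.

0.000000

-3 − 2 − 5 = -10 ≠ 0: azimuthal integral kills it; I = 0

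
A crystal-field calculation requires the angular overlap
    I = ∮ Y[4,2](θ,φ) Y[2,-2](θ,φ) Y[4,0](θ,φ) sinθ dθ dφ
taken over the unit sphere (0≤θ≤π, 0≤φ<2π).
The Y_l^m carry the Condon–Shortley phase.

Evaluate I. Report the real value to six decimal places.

-0.190365

m-sum 0 ✓  L=10 even ✓  2≤4≤6 ✓
Π(2lᵢ+1) = 9×5×9 = 405
triangle coeff Δ(4,2,4) = 1/13860
Σ_t [0,2]: t=0:+1/192 t=1:−1/36 t=2:+1/192 = -5/288
(3j)²=20/693 [(4 2 4; 0 0 0)], sign=-1
Σ_t [0,0]: t=0:+1/192 = 1/192
(3j)²=3/77 [(4 2 4; 2 -2 0)], sign=+1
⇒ 4πI² = 2700/5929
I = (-1)√(2700/5929/(4π)) = -0.19036462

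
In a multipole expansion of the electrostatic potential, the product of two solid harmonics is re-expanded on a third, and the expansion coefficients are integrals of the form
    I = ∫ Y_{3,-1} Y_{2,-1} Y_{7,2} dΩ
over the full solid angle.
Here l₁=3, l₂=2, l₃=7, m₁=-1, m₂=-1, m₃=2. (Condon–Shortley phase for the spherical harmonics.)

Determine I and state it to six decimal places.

l₃=7 ∉ [1,5] — triangle fails ⇒ I = 0

0.000000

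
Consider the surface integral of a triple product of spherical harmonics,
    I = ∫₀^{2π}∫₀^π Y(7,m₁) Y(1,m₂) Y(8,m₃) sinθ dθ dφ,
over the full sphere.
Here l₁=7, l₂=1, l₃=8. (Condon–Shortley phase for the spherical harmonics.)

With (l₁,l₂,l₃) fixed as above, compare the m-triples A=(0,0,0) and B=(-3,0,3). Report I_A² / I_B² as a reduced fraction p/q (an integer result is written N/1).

64/55

l's match ⇒ only the (l;m) 3-j factors differ between A and B.
A: triangle coeff Δ(7,1,8) = 1/2040; Σ_t [0,0]: t=0:+1/25401600 = 1/25401600; (3j)²=8/255 [(7 1 8; 0 0 0)], sign=+1
B: triangle coeff Δ(7,1,8) = 1/2040; Σ_t [0,0]: t=0:+1/87091200 = 1/87091200; (3j)²=11/408 [(7 1 8; -3 0 3)], sign=-1
I_A²/I_B² = (8/255)/(11/408) = 64/55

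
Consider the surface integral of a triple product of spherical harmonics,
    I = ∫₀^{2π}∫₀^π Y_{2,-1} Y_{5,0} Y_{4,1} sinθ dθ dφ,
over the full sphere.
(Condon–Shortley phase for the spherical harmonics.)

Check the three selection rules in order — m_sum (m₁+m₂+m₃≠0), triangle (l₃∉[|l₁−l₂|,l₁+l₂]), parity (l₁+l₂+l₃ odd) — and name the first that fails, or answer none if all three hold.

azimuthal sum: -1 + 0 + 1 = 0  ✓
3 ≤ 4 ≤ 7 (triangle on l)  ✓
L = 2 + 5 + 4 = 11 (odd)  ✗

parity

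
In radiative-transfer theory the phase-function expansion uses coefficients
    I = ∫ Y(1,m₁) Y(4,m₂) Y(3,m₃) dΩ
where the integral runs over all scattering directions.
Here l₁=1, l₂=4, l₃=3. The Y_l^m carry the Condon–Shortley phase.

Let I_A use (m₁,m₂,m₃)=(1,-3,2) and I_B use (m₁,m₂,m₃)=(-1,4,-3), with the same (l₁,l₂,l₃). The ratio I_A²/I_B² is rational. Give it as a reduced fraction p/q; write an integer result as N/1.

Same 1,4,3: normalisation and zero-m 3j drop out of the ratio.
A: Δ: 2! 0! 6! / 9! → 1/252; sum: t=0:+1/240 = 1/240; 3j²(1 4 3; 1 -3 2) = Δ·Π!·Σ² = 1/12  (sign -1)
B: Δ: 2! 0! 6! / 9! → 1/252; sum: t=2:+1/1440 = 1/1440; 3j²(1 4 3; -1 4 -3) = Δ·Π!·Σ² = 1/9  (sign +1)
I_A²/I_B² = (1/12)/(1/9) = 3/4

3/4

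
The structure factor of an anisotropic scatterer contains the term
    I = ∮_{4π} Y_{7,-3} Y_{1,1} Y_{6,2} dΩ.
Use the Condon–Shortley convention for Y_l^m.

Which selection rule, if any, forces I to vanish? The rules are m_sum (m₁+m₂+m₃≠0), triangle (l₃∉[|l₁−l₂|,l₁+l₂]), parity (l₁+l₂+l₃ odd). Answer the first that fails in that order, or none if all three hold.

azimuthal sum: -3 + 1 + 2 = 0  ✓
6 ≤ 6 ≤ 8 (triangle on l)  ✓
L = 7 + 1 + 6 = 14 (even)  ✓

none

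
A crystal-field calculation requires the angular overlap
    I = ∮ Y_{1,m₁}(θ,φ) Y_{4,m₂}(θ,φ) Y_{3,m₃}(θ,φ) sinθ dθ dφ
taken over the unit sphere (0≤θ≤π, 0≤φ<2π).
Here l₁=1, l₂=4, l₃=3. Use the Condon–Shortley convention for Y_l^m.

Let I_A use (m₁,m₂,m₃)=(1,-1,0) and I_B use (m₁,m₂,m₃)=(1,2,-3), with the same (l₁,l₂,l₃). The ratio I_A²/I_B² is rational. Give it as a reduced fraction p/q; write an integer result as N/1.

10/1

l's match ⇒ only the (l;m) 3-j factors differ between A and B.
A: triangle coeff Δ(1,4,3) = 1/252; Σ_t [0,0]: t=0:+1/72 = 1/72; (3j)²=5/126 [(1 4 3; 1 -1 0)], sign=-1
B: triangle coeff Δ(1,4,3) = 1/252; Σ_t [0,0]: t=0:+1/1440 = 1/1440; (3j)²=1/252 [(1 4 3; 1 2 -3)], sign=+1
I_A²/I_B² = (5/126)/(1/252) = 10/1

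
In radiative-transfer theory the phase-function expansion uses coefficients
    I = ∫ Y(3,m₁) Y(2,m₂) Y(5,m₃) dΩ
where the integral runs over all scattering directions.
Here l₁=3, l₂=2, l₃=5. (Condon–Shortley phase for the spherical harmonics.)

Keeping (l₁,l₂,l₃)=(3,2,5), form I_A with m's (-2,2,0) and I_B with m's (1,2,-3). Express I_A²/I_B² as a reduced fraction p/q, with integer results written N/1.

Same 3,2,5: normalisation and zero-m 3j drop out of the ratio.
A: Δ: 0! 6! 4! / 11! → 1/2310; sum: t=0:+1/2880 = 1/2880; 3j²(3 2 5; -2 2 0) = Δ·Π!·Σ² = 1/462  (sign -1)
B: Δ: 0! 6! 4! / 11! → 1/2310; sum: t=0:+1/1152 = 1/1152; 3j²(3 2 5; 1 2 -3) = Δ·Π!·Σ² = 1/33  (sign +1)
I_A²/I_B² = (1/462)/(1/33) = 1/14

1/14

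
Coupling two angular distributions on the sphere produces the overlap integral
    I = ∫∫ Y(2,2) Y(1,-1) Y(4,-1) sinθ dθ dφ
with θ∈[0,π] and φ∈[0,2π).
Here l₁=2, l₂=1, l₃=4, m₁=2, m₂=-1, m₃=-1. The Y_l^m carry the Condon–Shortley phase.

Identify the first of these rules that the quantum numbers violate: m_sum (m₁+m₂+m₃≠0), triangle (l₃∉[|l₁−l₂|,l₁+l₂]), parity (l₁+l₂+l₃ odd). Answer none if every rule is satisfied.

azimuthal sum: 2 − 1 − 1 = 0  ✓
1 ≤ 4 ≤ 3 (triangle on l)  ✗
L = 2 + 1 + 4 = 7 (odd)

triangle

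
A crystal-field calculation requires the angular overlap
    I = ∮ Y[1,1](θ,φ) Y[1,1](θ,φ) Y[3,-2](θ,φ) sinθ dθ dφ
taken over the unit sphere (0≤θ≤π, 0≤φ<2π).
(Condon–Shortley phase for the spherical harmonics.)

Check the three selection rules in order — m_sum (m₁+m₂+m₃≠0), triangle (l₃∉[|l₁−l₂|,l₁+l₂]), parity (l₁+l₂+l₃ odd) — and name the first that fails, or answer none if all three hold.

Σmᵢ = 0  ✓
l₃∈[|l₁−l₂|,l₁+l₂]=[0,2], have l₃=3  ✗
Σlᵢ = 5 ⇒ odd

triangle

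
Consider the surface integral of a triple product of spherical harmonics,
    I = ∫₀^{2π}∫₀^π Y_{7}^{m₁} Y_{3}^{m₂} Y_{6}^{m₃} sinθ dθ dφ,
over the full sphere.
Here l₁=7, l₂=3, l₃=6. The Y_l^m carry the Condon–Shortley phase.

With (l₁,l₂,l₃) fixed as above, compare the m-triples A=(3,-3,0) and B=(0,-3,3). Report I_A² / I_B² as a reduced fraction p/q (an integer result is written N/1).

l's match ⇒ only the (l;m) 3-j factors differ between A and B.
A: triangle coeff Δ(7,3,6) = 1/2042040; Σ_t [0,0]: t=0:+1/829440 = 1/829440; (3j)²=225/9724 [(7 3 6; 3 -3 0)], sign=+1
B: triangle coeff Δ(7,3,6) = 1/2042040; Σ_t [0,0]: t=0:+1/1451520 = 1/1451520; (3j)²=45/4862 [(7 3 6; 0 -3 3)], sign=-1
I_A²/I_B² = (225/9724)/(45/4862) = 5/2

5/2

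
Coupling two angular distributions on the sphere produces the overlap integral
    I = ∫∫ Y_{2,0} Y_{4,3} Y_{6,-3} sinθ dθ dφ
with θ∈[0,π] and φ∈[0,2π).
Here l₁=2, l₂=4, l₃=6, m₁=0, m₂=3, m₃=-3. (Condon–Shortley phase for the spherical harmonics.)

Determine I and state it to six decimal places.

-0.165283

Checks pass: Σm=0; 12 even; l₃=6∈[2,6].
(2·2+1)(2·4+1)(2·6+1) = 585
Δ: 0! 4! 8! / 13! → 1/6435
sum: t=0:+1/2304 = 1/2304
3j²(2 4 6; 0 0 0) = Δ·Π!·Σ² = 5/143  (sign +1)
sum: t=0:+1/20160 = 1/20160
3j²(2 4 6; 0 3 -3) = Δ·Π!·Σ² = 12/715  (sign -1)
combine: 4πI² = 585·5/143·12/715 = 540/1573
take √, sign -1: I = -0.16528277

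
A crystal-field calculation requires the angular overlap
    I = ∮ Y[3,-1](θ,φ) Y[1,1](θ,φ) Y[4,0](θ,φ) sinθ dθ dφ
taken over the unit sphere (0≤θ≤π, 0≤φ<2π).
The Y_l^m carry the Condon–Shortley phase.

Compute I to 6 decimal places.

0.150786

Rules hold: Σm=0, L=8 even, 2≤4≤4.
N = 7·3·9 = 189
Δ = 0!·6!·2!/9! = 1/252
Racah Σ t=0..0: t=0:+1/36 = 1/36
⇒ 3j(3 1 4; 0 0 0)² = 4/63, sgn +1
Racah Σ t=0..0: t=0:+1/96 = 1/96
⇒ 3j(3 1 4; -1 1 0)² = 1/42, sgn +1
4πI² = N·(3j₀)²·(3jₘ)² = 2/7
I = +1·√(0.285714/4π) = 0.15078601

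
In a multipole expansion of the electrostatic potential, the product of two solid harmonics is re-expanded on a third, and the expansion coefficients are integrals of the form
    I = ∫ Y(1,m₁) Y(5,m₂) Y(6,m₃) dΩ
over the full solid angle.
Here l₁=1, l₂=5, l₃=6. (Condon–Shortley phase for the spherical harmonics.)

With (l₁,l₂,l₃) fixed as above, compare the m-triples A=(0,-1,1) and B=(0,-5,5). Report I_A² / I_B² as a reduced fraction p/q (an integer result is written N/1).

Same 1,5,6: normalisation and zero-m 3j drop out of the ratio.
A: Δ: 0! 2! 10! / 13! → 1/858; sum: t=0:+1/17280 = 1/17280; 3j²(1 5 6; 0 -1 1) = Δ·Π!·Σ² = 35/858  (sign -1)
B: Δ: 0! 2! 10! / 13! → 1/858; sum: t=0:+1/3628800 = 1/3628800; 3j²(1 5 6; 0 -5 5) = Δ·Π!·Σ² = 1/78  (sign -1)
I_A²/I_B² = (35/858)/(1/78) = 35/11

35/11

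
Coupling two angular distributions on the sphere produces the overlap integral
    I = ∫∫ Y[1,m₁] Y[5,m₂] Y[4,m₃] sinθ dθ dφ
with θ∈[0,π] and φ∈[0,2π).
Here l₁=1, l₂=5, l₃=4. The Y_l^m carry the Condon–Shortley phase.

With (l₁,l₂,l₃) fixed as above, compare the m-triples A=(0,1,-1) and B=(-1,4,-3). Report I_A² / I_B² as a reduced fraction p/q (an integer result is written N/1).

2/3

l's match ⇒ only the (l;m) 3-j factors differ between A and B.
A: triangle coeff Δ(1,5,4) = 1/495; Σ_t [1,1]: t=1:−1/720 = -1/720; (3j)²=8/165 [(1 5 4; 0 1 -1)], sign=+1
B: triangle coeff Δ(1,5,4) = 1/495; Σ_t [2,2]: t=2:+1/10080 = 1/10080; (3j)²=4/55 [(1 5 4; -1 4 -3)], sign=-1
I_A²/I_B² = (8/165)/(4/55) = 2/3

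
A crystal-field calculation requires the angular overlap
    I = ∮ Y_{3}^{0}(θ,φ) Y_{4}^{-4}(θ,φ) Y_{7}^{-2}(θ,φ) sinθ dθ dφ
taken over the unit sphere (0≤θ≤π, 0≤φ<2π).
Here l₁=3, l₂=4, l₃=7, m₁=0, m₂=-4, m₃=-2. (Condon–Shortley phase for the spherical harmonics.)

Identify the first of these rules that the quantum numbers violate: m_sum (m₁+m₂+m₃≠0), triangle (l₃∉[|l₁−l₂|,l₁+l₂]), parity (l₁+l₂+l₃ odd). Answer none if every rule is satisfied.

m₁+m₂+m₃ = 0 − 4 − 2 = -6  ✗
triangle: |3−4|=1 ≤ l₃=7 ≤ 3+4=7
parity: l₁+l₂+l₃ = 14 is even

m_sum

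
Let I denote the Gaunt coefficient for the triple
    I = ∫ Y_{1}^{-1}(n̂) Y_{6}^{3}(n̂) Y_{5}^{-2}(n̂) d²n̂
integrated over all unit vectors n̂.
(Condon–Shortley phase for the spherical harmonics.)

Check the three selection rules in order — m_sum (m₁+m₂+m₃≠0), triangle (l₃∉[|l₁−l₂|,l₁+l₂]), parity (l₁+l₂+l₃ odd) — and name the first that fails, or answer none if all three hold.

azimuthal sum: -1 + 3 − 2 = 0  ✓
5 ≤ 5 ≤ 7 (triangle on l)  ✓
L = 1 + 6 + 5 = 12 (even)  ✓

none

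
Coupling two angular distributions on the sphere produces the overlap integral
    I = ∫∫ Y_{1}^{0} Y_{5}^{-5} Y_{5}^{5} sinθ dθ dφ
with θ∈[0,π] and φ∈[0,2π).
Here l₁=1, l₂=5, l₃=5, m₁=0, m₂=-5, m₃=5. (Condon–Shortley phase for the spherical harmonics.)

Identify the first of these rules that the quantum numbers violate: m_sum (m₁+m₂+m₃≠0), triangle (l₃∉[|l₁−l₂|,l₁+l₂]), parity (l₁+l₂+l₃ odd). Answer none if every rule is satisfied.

azimuthal sum: 0 − 5 + 5 = 0  ✓
4 ≤ 5 ≤ 6 (triangle on l)  ✓
L = 1 + 5 + 5 = 11 (odd)  ✗

parity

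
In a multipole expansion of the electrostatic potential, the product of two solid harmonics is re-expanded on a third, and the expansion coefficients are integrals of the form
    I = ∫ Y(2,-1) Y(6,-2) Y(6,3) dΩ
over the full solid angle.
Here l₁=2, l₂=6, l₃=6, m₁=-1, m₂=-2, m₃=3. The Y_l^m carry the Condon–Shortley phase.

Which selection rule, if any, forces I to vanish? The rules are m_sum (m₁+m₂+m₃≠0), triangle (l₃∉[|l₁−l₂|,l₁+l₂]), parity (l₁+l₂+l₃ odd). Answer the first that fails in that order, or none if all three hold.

none

m₁+m₂+m₃ = -1 − 2 + 3 = 0  ✓
triangle: |2−6|=4 ≤ l₃=6 ≤ 2+6=8  ✓
parity: l₁+l₂+l₃ = 14 is even  ✓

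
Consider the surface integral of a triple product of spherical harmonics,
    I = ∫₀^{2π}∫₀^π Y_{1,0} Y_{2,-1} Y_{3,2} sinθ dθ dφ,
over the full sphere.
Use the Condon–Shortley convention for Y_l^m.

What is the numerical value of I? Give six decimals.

0.000000

0 − 1 + 2 = 1 ≠ 0: azimuthal integral kills it; I = 0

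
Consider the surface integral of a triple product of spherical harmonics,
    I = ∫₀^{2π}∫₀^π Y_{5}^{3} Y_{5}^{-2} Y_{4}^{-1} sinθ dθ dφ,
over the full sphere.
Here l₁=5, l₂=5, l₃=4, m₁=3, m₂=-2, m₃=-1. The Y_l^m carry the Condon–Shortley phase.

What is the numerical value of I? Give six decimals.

-0.118854

m-sum 0 ✓  L=14 even ✓  0≤4≤10 ✓
Π(2lᵢ+1) = 11×11×9 = 1089
triangle coeff Δ(5,5,4) = 1/3153150
Σ_t [1,5]: t=1:−1/69120 t=2:+1/1728 t=3:−1/576 t=4:+1/1728 t=5:−1/69120 = -7/11520
(3j)²=2/143 [(5 5 4; 0 0 0)], sign=-1
Σ_t [0,2]: t=0:+1/17280 t=1:−1/2880 t=2:+1/6912 = -1/6912
(3j)²=5/429 [(5 5 4; 3 -2 -1)], sign=+1
⇒ 4πI² = 30/169
I = (-1)√(30/169/(4π)) = -0.11885360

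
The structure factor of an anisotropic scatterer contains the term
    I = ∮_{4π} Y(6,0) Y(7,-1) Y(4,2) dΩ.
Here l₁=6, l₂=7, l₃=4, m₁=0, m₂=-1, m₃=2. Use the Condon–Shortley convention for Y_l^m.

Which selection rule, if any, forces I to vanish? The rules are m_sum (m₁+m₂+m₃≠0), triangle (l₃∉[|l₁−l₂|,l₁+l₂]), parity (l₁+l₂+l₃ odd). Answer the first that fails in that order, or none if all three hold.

azimuthal sum: 0 − 1 + 2 = 1  ✗
1 ≤ 4 ≤ 13 (triangle on l)
L = 6 + 7 + 4 = 17 (odd)

m_sum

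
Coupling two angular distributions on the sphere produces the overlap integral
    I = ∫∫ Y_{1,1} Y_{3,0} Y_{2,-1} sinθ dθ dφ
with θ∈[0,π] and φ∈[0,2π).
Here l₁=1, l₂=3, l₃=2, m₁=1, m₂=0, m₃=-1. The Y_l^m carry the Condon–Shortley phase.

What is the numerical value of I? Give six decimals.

0.143048

m-sum 0 ✓  L=6 even ✓  2≤2≤4 ✓
Π(2lᵢ+1) = 3×7×5 = 105
triangle coeff Δ(1,3,2) = 1/105
Σ_t [1,1]: t=1:−1/4 = -1/4
(3j)²=3/35 [(1 3 2; 0 0 0)], sign=-1
Σ_t [0,0]: t=0:+1/12 = 1/12
(3j)²=1/35 [(1 3 2; 1 0 -1)], sign=-1
⇒ 4πI² = 9/35
I = (+1)√(9/35/(4π)) = 0.14304817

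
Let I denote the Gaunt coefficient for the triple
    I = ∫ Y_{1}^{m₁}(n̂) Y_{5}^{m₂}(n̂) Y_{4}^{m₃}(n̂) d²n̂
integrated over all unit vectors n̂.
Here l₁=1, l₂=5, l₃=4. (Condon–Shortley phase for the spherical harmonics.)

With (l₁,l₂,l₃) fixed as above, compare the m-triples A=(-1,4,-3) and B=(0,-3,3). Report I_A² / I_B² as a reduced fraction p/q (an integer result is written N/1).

9/4

l's match ⇒ only the (l;m) 3-j factors differ between A and B.
A: triangle coeff Δ(1,5,4) = 1/495; Σ_t [2,2]: t=2:+1/10080 = 1/10080; (3j)²=4/55 [(1 5 4; -1 4 -3)], sign=-1
B: triangle coeff Δ(1,5,4) = 1/495; Σ_t [1,1]: t=1:−1/5040 = -1/5040; (3j)²=16/495 [(1 5 4; 0 -3 3)], sign=+1
I_A²/I_B² = (4/55)/(16/495) = 9/4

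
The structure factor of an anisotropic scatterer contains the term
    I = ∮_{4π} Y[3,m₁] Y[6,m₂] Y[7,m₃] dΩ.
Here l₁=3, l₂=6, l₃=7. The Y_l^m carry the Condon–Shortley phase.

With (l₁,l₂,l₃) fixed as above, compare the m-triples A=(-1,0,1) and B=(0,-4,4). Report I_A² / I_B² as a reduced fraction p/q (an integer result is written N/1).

1183/1408

Same 3,6,7: normalisation and zero-m 3j drop out of the ratio.
A: Δ: 2! 4! 10! / 17! → 1/2042040; sum: t=0:+1/829440 t=1:−1/86400 t=2:+1/138240 = -13/4147200; 3j²(3 6 7; -1 0 1) = Δ·Π!·Σ² = 13/3740  (sign -1)
B: Δ: 2! 4! 10! / 17! → 1/2042040; sum: t=0:+1/967680 t=1:−1/1451520 t=2:+1/43545600 = 1/2721600; 3j²(3 6 7; 0 -4 4) = Δ·Π!·Σ² = 32/7735  (sign -1)
I_A²/I_B² = (13/3740)/(32/7735) = 1183/1408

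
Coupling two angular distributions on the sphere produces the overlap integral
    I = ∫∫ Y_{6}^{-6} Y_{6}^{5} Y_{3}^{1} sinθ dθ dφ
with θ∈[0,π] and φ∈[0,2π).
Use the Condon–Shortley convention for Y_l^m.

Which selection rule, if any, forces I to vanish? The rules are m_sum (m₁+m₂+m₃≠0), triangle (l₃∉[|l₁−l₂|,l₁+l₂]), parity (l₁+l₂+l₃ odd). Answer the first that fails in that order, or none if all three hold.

parity

azimuthal sum: -6 + 5 + 1 = 0  ✓
0 ≤ 3 ≤ 12 (triangle on l)  ✓
L = 6 + 6 + 3 = 15 (odd)  ✗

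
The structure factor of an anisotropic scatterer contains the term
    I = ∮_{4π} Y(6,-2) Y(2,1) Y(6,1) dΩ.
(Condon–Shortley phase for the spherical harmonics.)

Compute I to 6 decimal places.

0.088837

Checks pass: Σm=0; 14 even; l₃=6∈[4,8].
(2·6+1)(2·2+1)(2·6+1) = 845
Δ: 2! 10! 2! / 15! → 1/90090
sum: t=0:+1/69120 t=1:−1/14400 t=2:+1/69120 = -7/172800
3j²(6 2 6; 0 0 0) = Δ·Π!·Σ² = 14/715  (sign -1)
sum: t=1:−1/60480 t=2:+1/34560 = 1/80640
3j²(6 2 6; -2 1 1) = Δ·Π!·Σ² = 6/1001  (sign -1)
combine: 4πI² = 845·14/715·6/1001 = 12/121
take √, sign +1: I = 0.08883682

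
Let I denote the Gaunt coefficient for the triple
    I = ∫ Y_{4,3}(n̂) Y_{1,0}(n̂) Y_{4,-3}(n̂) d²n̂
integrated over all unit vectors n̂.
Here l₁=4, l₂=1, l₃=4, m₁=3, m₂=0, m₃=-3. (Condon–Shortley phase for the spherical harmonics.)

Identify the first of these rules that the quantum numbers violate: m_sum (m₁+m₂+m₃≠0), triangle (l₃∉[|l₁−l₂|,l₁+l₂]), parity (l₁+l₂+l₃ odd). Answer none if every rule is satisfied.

azimuthal sum: 3 + 0 − 3 = 0  ✓
3 ≤ 4 ≤ 5 (triangle on l)  ✓
L = 4 + 1 + 4 = 9 (odd)  ✗

parity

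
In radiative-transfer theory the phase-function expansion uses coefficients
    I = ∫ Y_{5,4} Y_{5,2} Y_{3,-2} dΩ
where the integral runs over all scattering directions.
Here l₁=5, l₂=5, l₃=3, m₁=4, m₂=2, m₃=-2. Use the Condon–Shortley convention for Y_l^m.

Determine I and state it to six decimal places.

0.000000

m-sum = 4 + 2 − 2 = 4 ≠ 0 ⇒ I = 0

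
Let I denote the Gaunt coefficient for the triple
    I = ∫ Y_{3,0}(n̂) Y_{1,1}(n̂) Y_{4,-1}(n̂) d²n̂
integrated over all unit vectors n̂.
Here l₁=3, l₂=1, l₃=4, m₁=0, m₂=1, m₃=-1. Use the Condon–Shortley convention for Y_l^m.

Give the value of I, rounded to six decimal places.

-0.194664

m-sum 0 ✓  L=8 even ✓  2≤4≤4 ✓
Π(2lᵢ+1) = 7×3×9 = 189
triangle coeff Δ(3,1,4) = 1/252
Σ_t [0,0]: t=0:+1/36 = 1/36
(3j)²=4/63 [(3 1 4; 0 0 0)], sign=+1
Σ_t [0,0]: t=0:+1/72 = 1/72
(3j)²=5/126 [(3 1 4; 0 1 -1)], sign=-1
⇒ 4πI² = 10/21
I = (-1)√(10/21/(4π)) = -0.19466390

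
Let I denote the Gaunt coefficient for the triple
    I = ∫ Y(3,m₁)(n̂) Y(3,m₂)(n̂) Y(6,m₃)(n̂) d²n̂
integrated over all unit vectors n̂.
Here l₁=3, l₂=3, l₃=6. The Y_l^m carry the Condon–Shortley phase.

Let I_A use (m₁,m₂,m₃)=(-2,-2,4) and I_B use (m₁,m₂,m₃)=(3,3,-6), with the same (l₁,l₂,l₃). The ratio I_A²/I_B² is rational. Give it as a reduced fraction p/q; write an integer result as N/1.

Same 3,3,6: normalisation and zero-m 3j drop out of the ratio.
A: Δ: 0! 6! 6! / 13! → 1/12012; sum: t=0:+1/14400 = 1/14400; 3j²(3 3 6; -2 -2 4) = Δ·Π!·Σ² = 6/143  (sign +1)
B: Δ: 0! 6! 6! / 13! → 1/12012; sum: t=0:+1/518400 = 1/518400; 3j²(3 3 6; 3 3 -6) = Δ·Π!·Σ² = 1/13  (sign +1)
I_A²/I_B² = (6/143)/(1/13) = 6/11

6/11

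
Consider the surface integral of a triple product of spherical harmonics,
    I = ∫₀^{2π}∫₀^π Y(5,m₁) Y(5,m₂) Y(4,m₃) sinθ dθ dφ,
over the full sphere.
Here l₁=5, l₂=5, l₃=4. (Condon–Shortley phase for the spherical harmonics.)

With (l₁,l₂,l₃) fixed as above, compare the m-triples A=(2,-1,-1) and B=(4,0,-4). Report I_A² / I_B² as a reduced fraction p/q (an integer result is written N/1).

Same 5,5,4: normalisation and zero-m 3j drop out of the ratio.
A: Δ: 6! 4! 4! / 15! → 1/3153150; sum: t=0:+1/103680 t=1:−1/2880 t=2:+1/1152 t=3:−1/5184 = 7/20736; 3j²(5 5 4; 2 -1 -1) = Δ·Π!·Σ² = 35/2574  (sign -1)
B: Δ: 6! 4! 4! / 15! → 1/3153150; sum: t=1:−1/69120 = -1/69120; 3j²(5 5 4; 4 0 -4) = Δ·Π!·Σ² = 2/143  (sign -1)
I_A²/I_B² = (35/2574)/(2/143) = 35/36

35/36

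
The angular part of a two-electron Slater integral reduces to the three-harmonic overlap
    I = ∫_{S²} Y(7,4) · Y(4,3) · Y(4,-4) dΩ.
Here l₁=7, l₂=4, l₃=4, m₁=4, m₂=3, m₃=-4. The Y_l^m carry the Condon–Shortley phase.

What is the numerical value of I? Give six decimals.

0.000000

Σmᵢ = 3 ≠ 0, so the φ-integral vanishes; I = 0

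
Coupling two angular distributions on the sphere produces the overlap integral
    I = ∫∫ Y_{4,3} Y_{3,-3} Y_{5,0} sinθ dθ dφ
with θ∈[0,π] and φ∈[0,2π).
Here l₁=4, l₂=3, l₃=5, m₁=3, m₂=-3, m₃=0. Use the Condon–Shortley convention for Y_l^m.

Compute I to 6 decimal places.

-0.098140

Rules hold: Σm=0, L=12 even, 1≤5≤7.
N = 9·7·11 = 693
Δ = 2!·6!·4!/13! = 1/180180
Racah Σ t=0..2: t=0:+1/576 t=1:−1/144 t=2:+1/576 = -1/288
⇒ 3j(4 3 5; 0 0 0)² = 20/1001, sgn +1
Racah Σ t=0..0: t=0:+1/5760 = 1/5760
⇒ 3j(4 3 5; 3 -3 0)² = 5/572, sgn -1
4πI² = N·(3j₀)²·(3jₘ)² = 225/1859
I = -1·√(0.121033/4π) = -0.09814013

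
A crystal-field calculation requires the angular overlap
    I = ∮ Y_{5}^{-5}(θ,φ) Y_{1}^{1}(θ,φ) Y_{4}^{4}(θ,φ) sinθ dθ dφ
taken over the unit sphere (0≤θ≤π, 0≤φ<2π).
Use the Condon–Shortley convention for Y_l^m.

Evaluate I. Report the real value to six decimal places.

m-sum 0 ✓  L=10 even ✓  4≤4≤6 ✓
Π(2lᵢ+1) = 11×3×9 = 297
triangle coeff Δ(5,1,4) = 1/495
Σ_t [1,1]: t=1:−1/576 = -1/576
(3j)²=5/99 [(5 1 4; 0 0 0)], sign=-1
Σ_t [2,2]: t=2:+1/80640 = 1/80640
(3j)²=1/11 [(5 1 4; -5 1 4)], sign=+1
⇒ 4πI² = 15/11
I = (-1)√(15/11/(4π)) = -0.32941575

-0.329416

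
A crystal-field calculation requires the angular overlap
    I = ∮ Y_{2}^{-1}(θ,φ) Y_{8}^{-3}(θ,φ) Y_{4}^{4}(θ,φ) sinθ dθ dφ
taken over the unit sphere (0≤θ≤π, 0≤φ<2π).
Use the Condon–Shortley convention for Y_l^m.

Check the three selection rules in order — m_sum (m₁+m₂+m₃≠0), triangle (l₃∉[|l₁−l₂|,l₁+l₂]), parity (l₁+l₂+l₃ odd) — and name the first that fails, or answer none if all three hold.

triangle

azimuthal sum: -1 − 3 + 4 = 0  ✓
6 ≤ 4 ≤ 10 (triangle on l)  ✗
L = 2 + 8 + 4 = 14 (even)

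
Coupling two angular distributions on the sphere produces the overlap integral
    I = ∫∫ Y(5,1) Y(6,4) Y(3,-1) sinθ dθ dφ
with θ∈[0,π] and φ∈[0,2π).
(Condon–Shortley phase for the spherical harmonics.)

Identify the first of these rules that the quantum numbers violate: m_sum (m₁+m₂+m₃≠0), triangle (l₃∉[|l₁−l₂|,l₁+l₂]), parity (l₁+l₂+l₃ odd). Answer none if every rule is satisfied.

m_sum

m₁+m₂+m₃ = 1 + 4 − 1 = 4  ✗
triangle: |5−6|=1 ≤ l₃=3 ≤ 5+6=11
parity: l₁+l₂+l₃ = 14 is even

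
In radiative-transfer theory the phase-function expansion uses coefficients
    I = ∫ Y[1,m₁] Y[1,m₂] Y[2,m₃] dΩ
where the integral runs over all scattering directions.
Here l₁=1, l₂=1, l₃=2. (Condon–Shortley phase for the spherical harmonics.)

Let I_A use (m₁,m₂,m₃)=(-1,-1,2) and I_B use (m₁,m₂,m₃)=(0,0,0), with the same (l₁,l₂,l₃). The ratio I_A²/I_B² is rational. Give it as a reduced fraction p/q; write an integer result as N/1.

Shared (l₁,l₂,l₃)=(1,1,2): N and (l;000)² cancel in I_A²/I_B².
A: Δ = 0!·2!·2!/5! = 1/30; Racah Σ t=0..0: t=0:+1/4 = 1/4; ⇒ 3j(1 1 2; -1 -1 2)² = 1/5, sgn +1
B: Δ = 0!·2!·2!/5! = 1/30; Racah Σ t=0..0: t=0:+1/1 = 1/1; ⇒ 3j(1 1 2; 0 0 0)² = 2/15, sgn +1
I_A²/I_B² = (1/5)/(2/15) = 3/2

3/2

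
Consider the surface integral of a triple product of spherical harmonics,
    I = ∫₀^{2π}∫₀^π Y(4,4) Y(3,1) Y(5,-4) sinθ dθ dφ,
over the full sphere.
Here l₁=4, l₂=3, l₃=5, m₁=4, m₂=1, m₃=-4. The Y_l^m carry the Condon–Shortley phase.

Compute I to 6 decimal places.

0.000000

m-sum = 4 + 1 − 4 = 1 ≠ 0 ⇒ I = 0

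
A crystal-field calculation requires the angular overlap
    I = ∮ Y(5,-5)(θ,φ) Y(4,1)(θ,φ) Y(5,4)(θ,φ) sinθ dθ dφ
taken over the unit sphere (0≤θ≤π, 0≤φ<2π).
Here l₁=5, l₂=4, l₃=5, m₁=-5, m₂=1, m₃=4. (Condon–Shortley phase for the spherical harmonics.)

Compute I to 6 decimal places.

0.184127

Rules hold: Σm=0, L=14 even, 1≤5≤9.
N = 11·9·11 = 1089
Δ = 4!·6!·4!/15! = 1/3153150
Racah Σ t=0..4: t=0:+1/69120 t=1:−1/1728 t=2:+1/576 t=3:−1/1728 t=4:+1/69120 = 7/11520
⇒ 3j(5 4 5; 0 0 0)² = 2/143, sgn -1
Racah Σ t=4..4: t=4:+1/103680 = 1/103680
⇒ 3j(5 4 5; -5 1 4)² = 4/143, sgn -1
4πI² = N·(3j₀)²·(3jₘ)² = 72/169
I = +1·√(0.426036/4π) = 0.18412721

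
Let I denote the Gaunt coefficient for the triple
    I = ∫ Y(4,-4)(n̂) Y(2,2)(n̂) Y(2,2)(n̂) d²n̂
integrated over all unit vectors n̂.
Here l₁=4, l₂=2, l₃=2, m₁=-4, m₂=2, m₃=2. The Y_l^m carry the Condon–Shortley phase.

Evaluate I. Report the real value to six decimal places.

0.337168

Rules hold: Σm=0, L=8 even, 2≤2≤6.
N = 9·5·5 = 225
Δ = 4!·4!·0!/9! = 1/630
Racah Σ t=2..2: t=2:+1/16 = 1/16
⇒ 3j(4 2 2; 0 0 0)² = 2/35, sgn +1
Racah Σ t=4..4: t=4:+1/576 = 1/576
⇒ 3j(4 2 2; -4 2 2)² = 1/9, sgn +1
4πI² = N·(3j₀)²·(3jₘ)² = 10/7
I = +1·√(1.42857/4π) = 0.33716777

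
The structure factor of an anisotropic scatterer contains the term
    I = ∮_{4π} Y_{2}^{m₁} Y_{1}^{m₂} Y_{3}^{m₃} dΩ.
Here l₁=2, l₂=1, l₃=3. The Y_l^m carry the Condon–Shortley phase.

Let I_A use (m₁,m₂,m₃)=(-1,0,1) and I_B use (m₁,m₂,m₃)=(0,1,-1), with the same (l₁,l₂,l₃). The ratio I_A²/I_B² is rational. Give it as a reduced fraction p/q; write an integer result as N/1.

4/3

l's match ⇒ only the (l;m) 3-j factors differ between A and B.
A: triangle coeff Δ(2,1,3) = 1/105; Σ_t [0,0]: t=0:+1/6 = 1/6; (3j)²=8/105 [(2 1 3; -1 0 1)], sign=+1
B: triangle coeff Δ(2,1,3) = 1/105; Σ_t [0,0]: t=0:+1/8 = 1/8; (3j)²=2/35 [(2 1 3; 0 1 -1)], sign=+1
I_A²/I_B² = (8/105)/(2/35) = 4/3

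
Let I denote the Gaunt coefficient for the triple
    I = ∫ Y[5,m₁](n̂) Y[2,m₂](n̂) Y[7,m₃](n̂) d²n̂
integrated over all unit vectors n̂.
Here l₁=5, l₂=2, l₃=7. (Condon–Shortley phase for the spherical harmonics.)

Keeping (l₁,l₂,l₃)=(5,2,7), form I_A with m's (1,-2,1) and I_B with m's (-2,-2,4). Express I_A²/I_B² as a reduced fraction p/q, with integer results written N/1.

7/33

Shared (l₁,l₂,l₃)=(5,2,7): N and (l;000)² cancel in I_A²/I_B².
A: Δ = 0!·10!·4!/15! = 1/15015; Racah Σ t=0..0: t=0:+1/414720 = 1/414720; ⇒ 3j(5 2 7; 1 -2 1)² = 2/429, sgn +1
B: Δ = 0!·10!·4!/15! = 1/15015; Racah Σ t=0..0: t=0:+1/725760 = 1/725760; ⇒ 3j(5 2 7; -2 -2 4)² = 2/91, sgn -1
I_A²/I_B² = (2/429)/(2/91) = 7/33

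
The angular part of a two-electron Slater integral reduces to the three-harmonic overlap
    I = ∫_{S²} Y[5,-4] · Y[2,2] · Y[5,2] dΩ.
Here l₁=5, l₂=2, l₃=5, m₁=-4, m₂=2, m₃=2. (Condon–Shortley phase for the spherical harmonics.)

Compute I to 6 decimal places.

-0.137240

Rules hold: Σm=0, L=12 even, 3≤5≤7.
N = 11·5·11 = 605
Δ = 2!·8!·2!/13! = 1/38610
Racah Σ t=0..2: t=0:+1/2880 t=1:−1/576 t=2:+1/2880 = -1/960
⇒ 3j(5 2 5; 0 0 0)² = 10/429, sgn +1
Racah Σ t=2..2: t=2:+1/20160 = 1/20160
⇒ 3j(5 2 5; -4 2 2)² = 12/715, sgn -1
4πI² = N·(3j₀)²·(3jₘ)² = 40/169
I = -1·√(0.236686/4π) = -0.13724032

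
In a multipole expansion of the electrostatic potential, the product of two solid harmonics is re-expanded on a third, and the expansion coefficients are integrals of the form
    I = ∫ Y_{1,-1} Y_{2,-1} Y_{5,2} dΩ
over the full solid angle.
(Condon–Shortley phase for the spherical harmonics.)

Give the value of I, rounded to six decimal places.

triangle: need 1≤l₃≤3, have 5; I=0

0.000000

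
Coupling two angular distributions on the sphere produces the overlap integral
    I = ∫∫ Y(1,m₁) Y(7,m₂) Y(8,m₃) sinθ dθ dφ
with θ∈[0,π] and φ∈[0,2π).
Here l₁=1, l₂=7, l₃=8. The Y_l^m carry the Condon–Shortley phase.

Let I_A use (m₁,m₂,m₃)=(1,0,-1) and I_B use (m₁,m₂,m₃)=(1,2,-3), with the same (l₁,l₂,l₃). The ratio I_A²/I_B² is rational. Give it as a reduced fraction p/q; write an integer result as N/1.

36/55

l's match ⇒ only the (l;m) 3-j factors differ between A and B.
A: triangle coeff Δ(1,7,8) = 1/2040; Σ_t [0,0]: t=0:+1/50803200 = 1/50803200; (3j)²=3/170 [(1 7 8; 1 0 -1)], sign=-1
B: triangle coeff Δ(1,7,8) = 1/2040; Σ_t [0,0]: t=0:+1/87091200 = 1/87091200; (3j)²=11/408 [(1 7 8; 1 2 -3)], sign=-1
I_A²/I_B² = (3/170)/(11/408) = 36/55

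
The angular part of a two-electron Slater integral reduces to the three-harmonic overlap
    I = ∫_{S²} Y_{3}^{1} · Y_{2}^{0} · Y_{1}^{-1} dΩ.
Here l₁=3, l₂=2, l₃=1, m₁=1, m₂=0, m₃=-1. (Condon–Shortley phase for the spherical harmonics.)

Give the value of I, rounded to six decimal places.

Checks pass: Σm=0; 6 even; l₃=1∈[1,5].
(2·3+1)(2·2+1)(2·1+1) = 105
Δ: 4! 2! 0! / 7! → 1/105
sum: t=2:+1/4 = 1/4
3j²(3 2 1; 0 0 0) = Δ·Π!·Σ² = 3/35  (sign -1)
sum: t=2:+1/8 = 1/8
3j²(3 2 1; 1 0 -1) = Δ·Π!·Σ² = 2/35  (sign +1)
combine: 4πI² = 105·3/35·2/35 = 18/35
take √, sign -1: I = -0.20230066

-0.202301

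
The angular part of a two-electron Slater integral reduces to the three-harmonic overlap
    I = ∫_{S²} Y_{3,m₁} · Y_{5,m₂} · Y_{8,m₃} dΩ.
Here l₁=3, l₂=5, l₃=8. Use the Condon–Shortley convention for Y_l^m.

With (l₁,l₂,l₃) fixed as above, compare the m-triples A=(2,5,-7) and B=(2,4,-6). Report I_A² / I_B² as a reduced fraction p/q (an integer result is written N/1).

3/4

l's match ⇒ only the (l;m) 3-j factors differ between A and B.
A: triangle coeff Δ(3,5,8) = 1/136136; Σ_t [0,0]: t=0:+1/435456000 = 1/435456000; (3j)²=3/136 [(3 5 8; 2 5 -7)], sign=-1
B: triangle coeff Δ(3,5,8) = 1/136136; Σ_t [0,0]: t=0:+1/43545600 = 1/43545600; (3j)²=1/34 [(3 5 8; 2 4 -6)], sign=+1
I_A²/I_B² = (3/136)/(1/34) = 3/4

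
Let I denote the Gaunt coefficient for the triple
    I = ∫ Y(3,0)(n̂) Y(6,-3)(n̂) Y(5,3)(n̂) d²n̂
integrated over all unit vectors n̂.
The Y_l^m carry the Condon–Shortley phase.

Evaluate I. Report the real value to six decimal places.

0.036034

Checks pass: Σm=0; 14 even; l₃=5∈[3,9].
(2·3+1)(2·6+1)(2·5+1) = 1001
Δ: 4! 2! 8! / 15! → 1/675675
sum: t=1:−1/8640 t=2:+1/2304 t=3:−1/8640 = 7/34560
3j²(3 6 5; 0 0 0) = Δ·Π!·Σ² = 7/429  (sign -1)
sum: t=1:−1/17280 t=2:+1/20160 t=3:−1/483840 = -1/96768
3j²(3 6 5; 0 -3 3) = Δ·Π!·Σ² = 1/1001  (sign -1)
combine: 4πI² = 1001·7/429·1/1001 = 7/429
take √, sign +1: I = 0.03603425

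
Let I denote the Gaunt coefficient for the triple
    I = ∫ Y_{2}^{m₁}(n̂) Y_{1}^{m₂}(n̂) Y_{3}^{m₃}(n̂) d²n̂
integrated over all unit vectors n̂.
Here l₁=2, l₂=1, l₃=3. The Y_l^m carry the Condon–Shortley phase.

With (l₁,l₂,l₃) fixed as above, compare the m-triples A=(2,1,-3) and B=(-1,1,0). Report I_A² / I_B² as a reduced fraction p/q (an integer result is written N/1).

5/1

Shared (l₁,l₂,l₃)=(2,1,3): N and (l;000)² cancel in I_A²/I_B².
A: Δ = 0!·4!·2!/7! = 1/105; Racah Σ t=0..0: t=0:+1/48 = 1/48; ⇒ 3j(2 1 3; 2 1 -3)² = 1/7, sgn +1
B: Δ = 0!·4!·2!/7! = 1/105; Racah Σ t=0..0: t=0:+1/12 = 1/12; ⇒ 3j(2 1 3; -1 1 0)² = 1/35, sgn -1
I_A²/I_B² = (1/7)/(1/35) = 5/1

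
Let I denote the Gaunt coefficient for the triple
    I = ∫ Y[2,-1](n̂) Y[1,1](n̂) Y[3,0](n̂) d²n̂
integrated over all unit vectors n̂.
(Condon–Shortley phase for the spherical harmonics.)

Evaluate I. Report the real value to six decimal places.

Rules hold: Σm=0, L=6 even, 1≤3≤3.
N = 5·3·7 = 105
Δ = 0!·4!·2!/7! = 1/105
Racah Σ t=0..0: t=0:+1/4 = 1/4
⇒ 3j(2 1 3; 0 0 0)² = 3/35, sgn -1
Racah Σ t=0..0: t=0:+1/12 = 1/12
⇒ 3j(2 1 3; -1 1 0)² = 1/35, sgn -1
4πI² = N·(3j₀)²·(3jₘ)² = 9/35
I = +1·√(0.257143/4π) = 0.14304817

0.143048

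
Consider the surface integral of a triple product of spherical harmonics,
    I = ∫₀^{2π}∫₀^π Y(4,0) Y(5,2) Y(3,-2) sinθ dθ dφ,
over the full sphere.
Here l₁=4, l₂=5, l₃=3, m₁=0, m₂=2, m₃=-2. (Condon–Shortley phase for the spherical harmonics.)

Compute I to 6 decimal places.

m-sum 0 ✓  L=12 even ✓  1≤3≤9 ✓
Π(2lᵢ+1) = 9×11×7 = 693
triangle coeff Δ(4,5,3) = 1/180180
Σ_t [2,4]: t=2:+1/576 t=3:−1/144 t=4:+1/576 = -1/288
(3j)²=20/1001 [(4 5 3; 0 0 0)], sign=+1
Σ_t [3,4]: t=3:−1/864 t=4:+1/576 = 1/1728
(3j)²=5/1287 [(4 5 3; 0 2 -2)], sign=-1
⇒ 4πI² = 100/1859
I = (-1)√(100/1859/(4π)) = -0.06542675

-0.065427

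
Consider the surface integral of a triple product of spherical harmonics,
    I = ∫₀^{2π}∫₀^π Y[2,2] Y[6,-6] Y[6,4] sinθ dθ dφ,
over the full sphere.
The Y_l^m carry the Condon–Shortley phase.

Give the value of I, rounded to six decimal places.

Checks pass: Σm=0; 14 even; l₃=6∈[4,8].
(2·2+1)(2·6+1)(2·6+1) = 845
Δ: 2! 2! 10! / 15! → 1/90090
sum: t=0:+1/69120 t=1:−1/14400 t=2:+1/69120 = -7/172800
3j²(2 6 6; 0 0 0) = Δ·Π!·Σ² = 14/715  (sign -1)
sum: t=0:+1/14515200 = 1/14515200
3j²(2 6 6; 2 -6 4) = Δ·Π!·Σ² = 2/455  (sign +1)
combine: 4πI² = 845·14/715·2/455 = 4/55
take √, sign -1: I = -0.07607531

-0.076075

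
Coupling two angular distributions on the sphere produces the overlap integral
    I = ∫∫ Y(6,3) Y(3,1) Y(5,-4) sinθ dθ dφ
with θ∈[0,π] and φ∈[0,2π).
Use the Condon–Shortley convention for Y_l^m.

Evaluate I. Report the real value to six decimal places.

m-sum 0 ✓  L=14 even ✓  3≤5≤9 ✓
Π(2lᵢ+1) = 13×7×11 = 1001
triangle coeff Δ(6,3,5) = 1/675675
Σ_t [1,3]: t=1:−1/8640 t=2:+1/2304 t=3:−1/8640 = 7/34560
(3j)²=7/429 [(6 3 5; 0 0 0)], sign=-1
Σ_t [2,3]: t=2:+1/40320 t=3:−1/241920 = 1/48384
(3j)²=24/1001 [(6 3 5; 3 1 -4)], sign=-1
⇒ 4πI² = 56/143
I = (+1)√(56/143/(4π)) = 0.17653103

0.176531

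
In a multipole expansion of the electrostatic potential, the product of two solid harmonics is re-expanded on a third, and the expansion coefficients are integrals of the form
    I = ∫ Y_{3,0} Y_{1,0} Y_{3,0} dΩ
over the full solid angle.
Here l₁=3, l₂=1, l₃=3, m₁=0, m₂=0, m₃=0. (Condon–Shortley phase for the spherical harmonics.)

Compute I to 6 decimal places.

0.000000

l₁+l₂+l₃=7 is odd: 3j(l;000)=0 ⇒ I=0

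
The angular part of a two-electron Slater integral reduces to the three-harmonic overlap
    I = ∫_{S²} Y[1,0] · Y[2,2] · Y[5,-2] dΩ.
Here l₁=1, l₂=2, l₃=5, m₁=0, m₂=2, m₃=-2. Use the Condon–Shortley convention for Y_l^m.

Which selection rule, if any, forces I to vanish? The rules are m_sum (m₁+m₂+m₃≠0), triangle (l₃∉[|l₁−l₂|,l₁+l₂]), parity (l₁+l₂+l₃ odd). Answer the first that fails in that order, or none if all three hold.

azimuthal sum: 0 + 2 − 2 = 0  ✓
1 ≤ 5 ≤ 3 (triangle on l)  ✗
L = 1 + 2 + 5 = 8 (even)

triangle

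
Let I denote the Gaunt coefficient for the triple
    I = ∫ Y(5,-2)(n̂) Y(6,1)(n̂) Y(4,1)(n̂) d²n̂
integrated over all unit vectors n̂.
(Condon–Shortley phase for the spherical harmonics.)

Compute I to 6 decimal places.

L=15 odd ⇒ parity kills the (l;000) factor ⇒ I = 0

0.000000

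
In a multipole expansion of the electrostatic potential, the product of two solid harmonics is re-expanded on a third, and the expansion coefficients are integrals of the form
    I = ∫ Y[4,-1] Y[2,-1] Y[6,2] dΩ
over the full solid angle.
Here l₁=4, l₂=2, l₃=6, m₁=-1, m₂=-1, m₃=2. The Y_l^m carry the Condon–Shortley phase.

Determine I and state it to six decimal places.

0.238034

m-sum 0 ✓  L=12 even ✓  2≤6≤6 ✓
Π(2lᵢ+1) = 9×5×13 = 585
triangle coeff Δ(4,2,6) = 1/6435
Σ_t [0,0]: t=0:+1/2304 = 1/2304
(3j)²=5/143 [(4 2 6; 0 0 0)], sign=+1
Σ_t [0,0]: t=0:+1/4320 = 1/4320
(3j)²=224/6435 [(4 2 6; -1 -1 2)], sign=+1
⇒ 4πI² = 1120/1573
I = (+1)√(1120/1573/(4π)) = 0.23803440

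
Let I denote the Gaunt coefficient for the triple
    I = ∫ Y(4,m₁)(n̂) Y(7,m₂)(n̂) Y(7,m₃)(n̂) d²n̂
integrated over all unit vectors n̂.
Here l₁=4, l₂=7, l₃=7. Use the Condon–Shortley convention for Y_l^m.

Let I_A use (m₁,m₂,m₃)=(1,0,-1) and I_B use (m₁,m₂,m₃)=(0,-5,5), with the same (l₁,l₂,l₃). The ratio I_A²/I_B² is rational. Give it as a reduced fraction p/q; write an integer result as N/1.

Shared (l₁,l₂,l₃)=(4,7,7): N and (l;000)² cancel in I_A²/I_B².
A: Δ = 4!·4!·10!/19! = 1/58198140; Racah Σ t=0..3: t=0:+1/4354560 t=1:−1/414720 t=2:+1/345600 t=3:−1/2488320 = 1/3225600; ⇒ 3j(4 7 7; 1 0 -1)² = 81/92378, sgn +1
B: Δ = 4!·4!·10!/19! = 1/58198140; Racah Σ t=0..2: t=0:+1/46448640 t=1:−1/13063680 t=2:+1/58060800 = -79/2090188800; ⇒ 3j(4 7 7; 0 -5 5)² = 68651/5290740, sgn -1
I_A²/I_B² = (81/92378)/(68651/5290740) = 51030/755161

51030/755161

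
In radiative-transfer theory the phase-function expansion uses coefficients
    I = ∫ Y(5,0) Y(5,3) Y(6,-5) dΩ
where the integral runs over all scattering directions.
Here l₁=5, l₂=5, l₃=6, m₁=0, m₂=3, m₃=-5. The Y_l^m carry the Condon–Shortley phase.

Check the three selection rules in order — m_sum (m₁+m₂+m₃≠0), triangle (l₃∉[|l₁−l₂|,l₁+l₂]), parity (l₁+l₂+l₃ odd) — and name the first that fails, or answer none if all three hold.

m_sum

m₁+m₂+m₃ = 0 + 3 − 5 = -2  ✗
triangle: |5−5|=0 ≤ l₃=6 ≤ 5+5=10
parity: l₁+l₂+l₃ = 16 is even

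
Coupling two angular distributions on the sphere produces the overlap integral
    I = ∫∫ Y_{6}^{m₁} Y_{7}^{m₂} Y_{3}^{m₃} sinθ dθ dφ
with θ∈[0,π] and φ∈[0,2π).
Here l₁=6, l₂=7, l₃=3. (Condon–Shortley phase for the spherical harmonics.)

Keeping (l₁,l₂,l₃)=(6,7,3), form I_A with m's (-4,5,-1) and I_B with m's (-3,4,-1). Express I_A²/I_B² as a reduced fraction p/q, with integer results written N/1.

Same 6,7,3: normalisation and zero-m 3j drop out of the ratio.
A: Δ: 10! 2! 4! / 17! → 1/2042040; sum: t=8:+1/3870720 t=9:−1/2177280 t=10:+1/29030400 = -29/174182400; 3j²(6 7 3; -4 5 -1) = Δ·Π!·Σ² = 841/185640  (sign -1)
B: Δ: 10! 2! 4! / 17! → 1/2042040; sum: t=7:−1/1451520 t=8:+1/483840 t=9:−1/2903040 = 1/967680; 3j²(6 7 3; -3 4 -1) = Δ·Π!·Σ² = 81/6188  (sign +1)
I_A²/I_B² = (841/185640)/(81/6188) = 841/2430

841/2430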